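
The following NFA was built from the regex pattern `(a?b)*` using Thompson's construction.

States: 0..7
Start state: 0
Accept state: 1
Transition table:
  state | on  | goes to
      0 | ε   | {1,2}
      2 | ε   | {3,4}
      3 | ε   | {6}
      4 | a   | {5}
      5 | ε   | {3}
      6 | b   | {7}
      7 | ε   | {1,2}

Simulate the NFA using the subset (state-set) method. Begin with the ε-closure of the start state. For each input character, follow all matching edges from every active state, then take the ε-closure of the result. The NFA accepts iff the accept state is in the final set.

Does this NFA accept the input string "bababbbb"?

Answer: ACCEPT

Derivation:
start: ε-closure({0}) = {0,1,2,3,4,6}
'b' @ 1: {1,2,3,4,6,7}  (accept∈set)
'a' @ 2: {3,5,6}
'b' @ 3: {1,2,3,4,6,7}  (accept∈set)
'a' @ 4: {3,5,6}
'b' @ 5: {1,2,3,4,6,7}  (accept∈set)
'b' @ 6: {1,2,3,4,6,7}  (accept∈set)
'b' @ 7: {1,2,3,4,6,7}  (accept∈set)
'b' @ 8: {1,2,3,4,6,7}  (accept∈set)
end set {1,2,3,4,6,7} — state 1 in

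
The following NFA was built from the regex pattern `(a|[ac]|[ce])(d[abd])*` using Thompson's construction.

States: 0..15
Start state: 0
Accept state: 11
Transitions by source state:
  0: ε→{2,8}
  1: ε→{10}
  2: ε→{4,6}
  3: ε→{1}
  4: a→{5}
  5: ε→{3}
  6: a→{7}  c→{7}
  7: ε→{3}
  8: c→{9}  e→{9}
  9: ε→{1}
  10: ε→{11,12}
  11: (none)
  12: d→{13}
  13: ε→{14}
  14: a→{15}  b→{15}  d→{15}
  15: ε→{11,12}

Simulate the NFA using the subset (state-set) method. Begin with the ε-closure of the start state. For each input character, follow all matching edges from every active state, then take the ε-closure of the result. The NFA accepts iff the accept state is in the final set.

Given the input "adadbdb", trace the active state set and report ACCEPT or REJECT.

Answer: ACCEPT

Derivation:
S₀ = ε-closure({0}) = {0,2,4,6,8}
'a' @ 1: {1,3,5,7,10,11,12}  ✓accept
'd' @ 2: {13,14}
'a' @ 3: {11,12,15}  ✓accept
'd' @ 4: {13,14}
'b' @ 5: {11,12,15}  ✓accept
'd' @ 6: {13,14}
'b' @ 7: {11,12,15}  ✓accept
after full input: {11,12,15}  (accept=11 in)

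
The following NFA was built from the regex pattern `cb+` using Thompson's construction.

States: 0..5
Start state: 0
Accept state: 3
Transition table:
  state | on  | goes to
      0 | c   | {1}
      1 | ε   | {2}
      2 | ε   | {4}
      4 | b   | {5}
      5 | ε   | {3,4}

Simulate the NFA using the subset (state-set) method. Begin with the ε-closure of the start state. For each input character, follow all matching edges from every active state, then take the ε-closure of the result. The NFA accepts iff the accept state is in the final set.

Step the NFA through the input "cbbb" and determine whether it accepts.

Answer: ACCEPT

Derivation:
initial (ε-close {0}): {0}
'c' @ 1: {1,2,4}
'b' @ 2: {3,4,5}  ✓accept
'b' @ 3: {3,4,5}  ✓accept
'b' @ 4: {3,4,5}  ✓accept
after full input: {3,4,5}  (accept=3 in)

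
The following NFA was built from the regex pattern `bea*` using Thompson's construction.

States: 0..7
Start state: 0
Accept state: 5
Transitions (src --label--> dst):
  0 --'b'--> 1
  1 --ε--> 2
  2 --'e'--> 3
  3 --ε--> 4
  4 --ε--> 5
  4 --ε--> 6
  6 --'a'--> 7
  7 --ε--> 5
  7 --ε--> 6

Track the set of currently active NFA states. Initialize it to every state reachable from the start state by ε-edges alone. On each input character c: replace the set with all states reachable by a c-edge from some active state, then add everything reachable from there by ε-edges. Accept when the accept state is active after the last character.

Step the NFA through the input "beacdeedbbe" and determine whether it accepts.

initial (ε-close {0}): {0}
'b' @ 1: {1,2}
'e' @ 2: {3,4,5,6}  (accept∈set)
'a' @ 3: {5,6,7}  (accept∈set)
'c' @ 4: {}  — state set empty
rest 'deedbbe' ignored (set empty)
after full input: {}  (accept=5 not in)

Answer: REJECT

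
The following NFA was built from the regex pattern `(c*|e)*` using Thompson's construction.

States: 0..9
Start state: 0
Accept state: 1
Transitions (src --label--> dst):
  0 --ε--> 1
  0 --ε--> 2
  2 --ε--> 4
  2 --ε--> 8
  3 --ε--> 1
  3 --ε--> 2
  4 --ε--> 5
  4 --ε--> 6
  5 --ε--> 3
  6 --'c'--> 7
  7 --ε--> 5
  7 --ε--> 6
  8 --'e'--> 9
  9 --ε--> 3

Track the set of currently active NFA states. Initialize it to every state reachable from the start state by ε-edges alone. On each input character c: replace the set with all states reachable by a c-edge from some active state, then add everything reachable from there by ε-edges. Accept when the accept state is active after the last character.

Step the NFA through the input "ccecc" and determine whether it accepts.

S₀ = ε-closure({0}) = {0,1,2,3,4,5,6,8}
'c' @ 1: {1,2,3,4,5,6,7,8}  (accept∈set)
'c' @ 2: {1,2,3,4,5,6,7,8}  (accept∈set)
'e' @ 3: {1,2,3,4,5,6,8,9}  (accept∈set)
'c' @ 4: {1,2,3,4,5,6,7,8}  (accept∈set)
'c' @ 5: {1,2,3,4,5,6,7,8}  (accept∈set)
after full input: {1,2,3,4,5,6,7,8}  (accept=1 in)

Answer: ACCEPT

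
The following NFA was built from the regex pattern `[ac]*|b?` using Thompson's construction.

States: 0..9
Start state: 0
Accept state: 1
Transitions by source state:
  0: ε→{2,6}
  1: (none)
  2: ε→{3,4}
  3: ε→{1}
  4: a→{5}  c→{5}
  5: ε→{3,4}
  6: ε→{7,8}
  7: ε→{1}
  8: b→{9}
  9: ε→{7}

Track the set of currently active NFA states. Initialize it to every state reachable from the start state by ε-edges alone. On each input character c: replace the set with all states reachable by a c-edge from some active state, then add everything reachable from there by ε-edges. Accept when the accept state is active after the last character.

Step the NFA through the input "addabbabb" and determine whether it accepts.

start: ε-closure({0}) = {0,1,2,3,4,6,7,8}
'a' @ 1: {1,3,4,5}  (accept∈set)
'd' @ 2: {}  — dead — no transitions
rest 'dabbabb' ignored (set empty)
end set {} — state 1 not in

Answer: REJECT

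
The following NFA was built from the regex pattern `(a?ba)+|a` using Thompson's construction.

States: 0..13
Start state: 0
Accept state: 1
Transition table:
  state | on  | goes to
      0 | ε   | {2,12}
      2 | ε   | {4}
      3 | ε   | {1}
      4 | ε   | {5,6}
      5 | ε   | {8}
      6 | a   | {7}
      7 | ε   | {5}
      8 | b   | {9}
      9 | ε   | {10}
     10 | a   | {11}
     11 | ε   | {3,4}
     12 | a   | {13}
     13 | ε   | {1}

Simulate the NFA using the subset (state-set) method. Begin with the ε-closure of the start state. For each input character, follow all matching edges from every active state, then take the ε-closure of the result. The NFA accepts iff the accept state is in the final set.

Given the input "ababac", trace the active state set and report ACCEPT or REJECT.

Answer: REJECT

Trace:
start: ε-closure({0}) = {0,2,4,5,6,8,12}
'a' @ 1: {1,5,7,8,13}  ✓accept
'b' @ 2: {9,10}
'a' @ 3: {1,3,4,5,6,8,11}  ✓accept
'b' @ 4: {9,10}
'a' @ 5: {1,3,4,5,6,8,11}  ✓accept
'c' @ 6: {}  — no active states
final: {}; accept 1 not in set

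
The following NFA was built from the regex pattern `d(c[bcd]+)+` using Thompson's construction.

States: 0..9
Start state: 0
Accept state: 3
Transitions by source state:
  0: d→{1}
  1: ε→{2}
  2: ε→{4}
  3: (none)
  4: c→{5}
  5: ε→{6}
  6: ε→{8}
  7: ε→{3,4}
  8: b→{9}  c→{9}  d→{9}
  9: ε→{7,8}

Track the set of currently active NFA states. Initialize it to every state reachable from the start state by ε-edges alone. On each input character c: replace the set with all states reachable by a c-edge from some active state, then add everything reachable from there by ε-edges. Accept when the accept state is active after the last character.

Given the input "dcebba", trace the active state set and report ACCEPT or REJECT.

Answer: REJECT

Trace:
start: ε-closure({0}) = {0}
'd' @ 1: {1,2,4}
'c' @ 2: {5,6,8}
'e' @ 3: {}  — no active states
rest 'bba' ignored (set empty)
end set {} — state 3 not in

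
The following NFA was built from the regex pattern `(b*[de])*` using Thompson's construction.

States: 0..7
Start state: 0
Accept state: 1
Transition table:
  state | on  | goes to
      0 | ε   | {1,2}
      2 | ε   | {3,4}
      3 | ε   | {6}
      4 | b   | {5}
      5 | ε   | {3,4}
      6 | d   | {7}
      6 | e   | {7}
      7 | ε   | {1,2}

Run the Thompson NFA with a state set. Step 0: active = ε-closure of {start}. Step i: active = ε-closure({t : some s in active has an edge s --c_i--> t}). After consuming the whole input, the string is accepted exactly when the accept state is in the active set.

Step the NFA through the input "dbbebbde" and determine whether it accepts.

start: ε-closure({0}) = {0,1,2,3,4,6}
'd' @ 1: {1,2,3,4,6,7}  [accepting]
'b' @ 2: {3,4,5,6}
'b' @ 3: {3,4,5,6}
'e' @ 4: {1,2,3,4,6,7}  [accepting]
'b' @ 5: {3,4,5,6}
'b' @ 6: {3,4,5,6}
'd' @ 7: {1,2,3,4,6,7}  [accepting]
'e' @ 8: {1,2,3,4,6,7}  [accepting]
end set {1,2,3,4,6,7} — state 1 in

Answer: ACCEPT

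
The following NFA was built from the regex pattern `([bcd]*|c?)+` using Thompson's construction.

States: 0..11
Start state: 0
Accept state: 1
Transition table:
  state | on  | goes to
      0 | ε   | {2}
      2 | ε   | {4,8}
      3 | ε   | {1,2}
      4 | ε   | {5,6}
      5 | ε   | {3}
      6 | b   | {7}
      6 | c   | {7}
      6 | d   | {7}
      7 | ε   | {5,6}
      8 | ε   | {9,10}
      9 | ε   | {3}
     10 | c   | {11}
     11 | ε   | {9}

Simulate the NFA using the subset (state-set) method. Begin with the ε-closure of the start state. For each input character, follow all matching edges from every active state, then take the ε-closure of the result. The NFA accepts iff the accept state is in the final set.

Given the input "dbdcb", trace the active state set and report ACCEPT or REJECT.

Answer: ACCEPT

Trace:
initial (ε-close {0}): {0,1,2,3,4,5,6,8,9,10}
'd' @ 1: {1,2,3,4,5,6,7,8,9,10}  (accept∈set)
'b' @ 2: {1,2,3,4,5,6,7,8,9,10}  (accept∈set)
'd' @ 3: {1,2,3,4,5,6,7,8,9,10}  (accept∈set)
'c' @ 4: {1,2,3,4,5,6,7,8,9,10,11}  (accept∈set)
'b' @ 5: {1,2,3,4,5,6,7,8,9,10}  (accept∈set)
end set {1,2,3,4,5,6,7,8,9,10} — state 1 in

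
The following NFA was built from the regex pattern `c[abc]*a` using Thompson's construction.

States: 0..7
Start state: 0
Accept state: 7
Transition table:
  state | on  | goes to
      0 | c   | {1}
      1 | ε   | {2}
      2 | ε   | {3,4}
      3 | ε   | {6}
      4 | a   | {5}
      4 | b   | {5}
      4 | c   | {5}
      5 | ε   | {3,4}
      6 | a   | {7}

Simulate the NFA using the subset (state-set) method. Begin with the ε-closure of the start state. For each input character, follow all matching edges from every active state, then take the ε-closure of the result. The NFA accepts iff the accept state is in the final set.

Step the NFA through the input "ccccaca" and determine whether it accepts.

start: ε-closure({0}) = {0}
'c' @ 1: {1,2,3,4,6}
'c' @ 2: {3,4,5,6}
'c' @ 3: {3,4,5,6}
'c' @ 4: {3,4,5,6}
'a' @ 5: {3,4,5,6,7}  (accept∈set)
'c' @ 6: {3,4,5,6}
'a' @ 7: {3,4,5,6,7}  (accept∈set)
after full input: {3,4,5,6,7}  (accept=7 in)

Answer: ACCEPT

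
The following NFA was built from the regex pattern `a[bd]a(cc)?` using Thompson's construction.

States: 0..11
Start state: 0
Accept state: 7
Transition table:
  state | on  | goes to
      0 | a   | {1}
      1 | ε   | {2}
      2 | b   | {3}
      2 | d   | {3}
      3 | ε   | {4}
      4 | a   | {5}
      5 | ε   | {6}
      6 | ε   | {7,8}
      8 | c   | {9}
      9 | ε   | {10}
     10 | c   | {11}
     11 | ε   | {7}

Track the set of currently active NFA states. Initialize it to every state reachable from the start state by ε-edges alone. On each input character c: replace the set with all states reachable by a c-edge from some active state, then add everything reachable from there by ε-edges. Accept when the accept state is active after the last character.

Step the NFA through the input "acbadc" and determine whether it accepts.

Answer: REJECT

Trace:
S₀ = ε-closure({0}) = {0}
'a' @ 1: {1,2}
'c' @ 2: {}  — dead — no transitions
rest 'badc' ignored (set empty)
end set {} — state 7 not in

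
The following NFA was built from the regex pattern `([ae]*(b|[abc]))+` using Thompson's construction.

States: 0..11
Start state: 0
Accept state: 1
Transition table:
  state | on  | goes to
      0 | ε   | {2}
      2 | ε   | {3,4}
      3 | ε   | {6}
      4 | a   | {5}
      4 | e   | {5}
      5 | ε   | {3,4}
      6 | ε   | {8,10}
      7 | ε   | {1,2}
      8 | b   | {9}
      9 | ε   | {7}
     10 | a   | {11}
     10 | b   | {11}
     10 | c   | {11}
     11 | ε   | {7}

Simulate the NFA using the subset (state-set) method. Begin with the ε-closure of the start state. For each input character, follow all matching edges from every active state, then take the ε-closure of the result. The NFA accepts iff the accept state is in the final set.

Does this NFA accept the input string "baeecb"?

start: ε-closure({0}) = {0,2,3,4,6,8,10}
'b' @ 1: {1,2,3,4,6,7,8,9,10,11}  (accept∈set)
'a' @ 2: {1,2,3,4,5,6,7,8,10,11}  (accept∈set)
'e' @ 3: {3,4,5,6,8,10}
'e' @ 4: {3,4,5,6,8,10}
'c' @ 5: {1,2,3,4,6,7,8,10,11}  (accept∈set)
'b' @ 6: {1,2,3,4,6,7,8,9,10,11}  (accept∈set)
after full input: {1,2,3,4,6,7,8,9,10,11}  (accept=1 in)

Answer: ACCEPT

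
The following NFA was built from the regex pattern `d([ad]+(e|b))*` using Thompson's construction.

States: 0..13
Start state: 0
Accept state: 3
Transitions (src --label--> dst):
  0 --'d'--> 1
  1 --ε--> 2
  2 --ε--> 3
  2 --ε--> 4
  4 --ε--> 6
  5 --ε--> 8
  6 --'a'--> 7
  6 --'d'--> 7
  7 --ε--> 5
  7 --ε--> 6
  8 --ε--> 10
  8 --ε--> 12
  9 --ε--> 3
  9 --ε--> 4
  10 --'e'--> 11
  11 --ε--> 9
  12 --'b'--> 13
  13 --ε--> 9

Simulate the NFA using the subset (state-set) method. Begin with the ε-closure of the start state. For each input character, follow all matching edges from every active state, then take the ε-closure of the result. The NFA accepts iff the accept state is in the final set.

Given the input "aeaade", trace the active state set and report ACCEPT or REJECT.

S₀ = ε-closure({0}) = {0}
'a' @ 1: {}  — state set empty
rest 'eaade' ignored (set empty)
final: {}; accept 3 not in set

Answer: REJECT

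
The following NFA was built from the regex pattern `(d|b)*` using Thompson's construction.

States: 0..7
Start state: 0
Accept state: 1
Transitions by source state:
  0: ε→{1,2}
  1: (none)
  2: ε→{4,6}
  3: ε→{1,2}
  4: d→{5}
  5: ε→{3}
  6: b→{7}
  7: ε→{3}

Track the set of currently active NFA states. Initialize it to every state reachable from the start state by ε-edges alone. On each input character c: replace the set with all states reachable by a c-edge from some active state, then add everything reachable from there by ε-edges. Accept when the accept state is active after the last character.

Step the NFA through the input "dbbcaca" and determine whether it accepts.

start: ε-closure({0}) = {0,1,2,4,6}
'd' @ 1: {1,2,3,4,5,6}  ✓accept
'b' @ 2: {1,2,3,4,6,7}  ✓accept
'b' @ 3: {1,2,3,4,6,7}  ✓accept
'c' @ 4: {}  — no active states
rest 'aca' ignored (set empty)
after full input: {}  (accept=1 not in)

Answer: REJECT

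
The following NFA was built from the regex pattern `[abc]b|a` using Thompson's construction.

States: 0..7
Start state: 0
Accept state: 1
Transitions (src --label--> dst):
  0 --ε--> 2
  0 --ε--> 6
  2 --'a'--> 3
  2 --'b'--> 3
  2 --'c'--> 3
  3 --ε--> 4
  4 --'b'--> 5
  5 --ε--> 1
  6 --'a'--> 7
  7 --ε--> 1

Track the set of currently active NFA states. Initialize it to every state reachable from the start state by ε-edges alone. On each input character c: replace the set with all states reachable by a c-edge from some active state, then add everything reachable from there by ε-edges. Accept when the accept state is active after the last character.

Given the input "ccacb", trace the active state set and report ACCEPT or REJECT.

S₀ = ε-closure({0}) = {0,2,6}
'c' @ 1: {3,4}
'c' @ 2: {}  — no active states
rest 'acb' ignored (set empty)
after full input: {}  (accept=1 not in)

Answer: REJECT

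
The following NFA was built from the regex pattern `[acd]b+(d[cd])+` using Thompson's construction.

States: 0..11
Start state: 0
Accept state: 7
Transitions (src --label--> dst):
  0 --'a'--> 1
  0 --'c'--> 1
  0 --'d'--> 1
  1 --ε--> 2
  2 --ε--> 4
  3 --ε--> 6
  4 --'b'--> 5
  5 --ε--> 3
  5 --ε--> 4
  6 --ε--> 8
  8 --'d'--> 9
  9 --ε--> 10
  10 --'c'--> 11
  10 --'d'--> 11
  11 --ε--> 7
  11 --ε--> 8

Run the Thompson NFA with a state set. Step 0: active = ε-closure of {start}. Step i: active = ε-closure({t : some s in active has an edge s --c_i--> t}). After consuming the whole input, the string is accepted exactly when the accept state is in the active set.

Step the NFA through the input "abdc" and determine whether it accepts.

Answer: ACCEPT

Derivation:
S₀ = ε-closure({0}) = {0}
'a' @ 1: {1,2,4}
'b' @ 2: {3,4,5,6,8}
'd' @ 3: {9,10}
'c' @ 4: {7,8,11}  [accepting]
end set {7,8,11} — state 7 in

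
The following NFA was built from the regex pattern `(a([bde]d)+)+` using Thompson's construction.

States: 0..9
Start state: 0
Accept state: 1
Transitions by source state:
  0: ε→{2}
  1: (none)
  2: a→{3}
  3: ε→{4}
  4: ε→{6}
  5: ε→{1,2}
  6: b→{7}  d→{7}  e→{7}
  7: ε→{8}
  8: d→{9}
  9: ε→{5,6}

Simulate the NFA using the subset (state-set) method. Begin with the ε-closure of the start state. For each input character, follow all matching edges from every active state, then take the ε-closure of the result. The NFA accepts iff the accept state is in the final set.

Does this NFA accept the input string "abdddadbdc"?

Answer: REJECT

Steps:
initial (ε-close {0}): {0,2}
'a' @ 1: {3,4,6}
'b' @ 2: {7,8}
'd' @ 3: {1,2,5,6,9}  [accepting]
'd' @ 4: {7,8}
'd' @ 5: {1,2,5,6,9}  [accepting]
'a' @ 6: {3,4,6}
'd' @ 7: {7,8}
'b' @ 8: {}  — state set empty
rest 'dc' ignored (set empty)
final: {}; accept 1 not in set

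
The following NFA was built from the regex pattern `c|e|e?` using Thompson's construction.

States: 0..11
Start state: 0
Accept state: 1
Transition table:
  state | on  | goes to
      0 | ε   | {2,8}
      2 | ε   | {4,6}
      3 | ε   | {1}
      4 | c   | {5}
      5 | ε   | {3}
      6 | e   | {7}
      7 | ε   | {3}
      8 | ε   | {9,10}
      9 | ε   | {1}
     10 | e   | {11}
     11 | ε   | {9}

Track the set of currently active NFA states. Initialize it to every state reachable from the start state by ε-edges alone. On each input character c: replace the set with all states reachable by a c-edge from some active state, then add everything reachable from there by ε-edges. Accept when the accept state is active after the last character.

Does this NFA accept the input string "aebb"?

Answer: REJECT

Trace:
S₀ = ε-closure({0}) = {0,1,2,4,6,8,9,10}
'a' @ 1: {}  — state set empty
rest 'ebb' ignored (set empty)
after full input: {}  (accept=1 not in)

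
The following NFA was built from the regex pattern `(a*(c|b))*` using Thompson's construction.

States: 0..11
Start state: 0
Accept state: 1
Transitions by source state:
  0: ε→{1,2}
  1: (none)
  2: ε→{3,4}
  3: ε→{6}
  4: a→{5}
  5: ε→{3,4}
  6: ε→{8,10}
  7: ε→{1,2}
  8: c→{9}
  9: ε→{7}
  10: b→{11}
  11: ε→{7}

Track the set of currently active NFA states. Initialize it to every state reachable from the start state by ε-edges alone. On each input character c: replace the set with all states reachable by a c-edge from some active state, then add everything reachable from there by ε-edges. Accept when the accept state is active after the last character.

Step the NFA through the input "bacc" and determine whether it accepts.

S₀ = ε-closure({0}) = {0,1,2,3,4,6,8,10}
'b' @ 1: {1,2,3,4,6,7,8,10,11}  [accepting]
'a' @ 2: {3,4,5,6,8,10}
'c' @ 3: {1,2,3,4,6,7,8,9,10}  [accepting]
'c' @ 4: {1,2,3,4,6,7,8,9,10}  [accepting]
end set {1,2,3,4,6,7,8,9,10} — state 1 in

Answer: ACCEPT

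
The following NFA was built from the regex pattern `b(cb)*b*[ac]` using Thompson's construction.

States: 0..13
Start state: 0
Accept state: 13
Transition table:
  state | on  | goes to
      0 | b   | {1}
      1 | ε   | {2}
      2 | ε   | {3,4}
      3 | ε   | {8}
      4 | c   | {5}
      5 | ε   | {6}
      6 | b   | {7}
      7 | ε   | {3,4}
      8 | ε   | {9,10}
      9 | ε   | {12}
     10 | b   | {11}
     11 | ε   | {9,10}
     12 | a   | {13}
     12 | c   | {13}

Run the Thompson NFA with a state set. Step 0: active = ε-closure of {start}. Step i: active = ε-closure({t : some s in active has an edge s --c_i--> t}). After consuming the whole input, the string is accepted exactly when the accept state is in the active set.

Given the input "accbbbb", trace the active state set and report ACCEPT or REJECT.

Answer: REJECT

Steps:
initial (ε-close {0}): {0}
'a' @ 1: {}  — state set empty
rest 'ccbbbb' ignored (set empty)
final: {}; accept 13 not in set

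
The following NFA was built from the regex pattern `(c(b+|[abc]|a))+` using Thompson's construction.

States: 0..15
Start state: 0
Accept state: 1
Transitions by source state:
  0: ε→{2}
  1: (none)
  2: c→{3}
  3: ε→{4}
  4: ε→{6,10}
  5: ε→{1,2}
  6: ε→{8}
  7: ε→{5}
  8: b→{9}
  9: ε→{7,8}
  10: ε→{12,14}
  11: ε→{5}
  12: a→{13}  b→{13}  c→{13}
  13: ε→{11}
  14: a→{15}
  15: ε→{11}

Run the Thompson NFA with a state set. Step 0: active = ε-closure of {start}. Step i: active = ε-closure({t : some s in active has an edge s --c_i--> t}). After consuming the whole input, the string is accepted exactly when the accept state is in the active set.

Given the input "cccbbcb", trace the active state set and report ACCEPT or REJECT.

Answer: ACCEPT

Trace:
initial (ε-close {0}): {0,2}
'c' @ 1: {3,4,6,8,10,12,14}
'c' @ 2: {1,2,5,11,13}  ✓accept
'c' @ 3: {3,4,6,8,10,12,14}
'b' @ 4: {1,2,5,7,8,9,11,13}  ✓accept
'b' @ 5: {1,2,5,7,8,9}  ✓accept
'c' @ 6: {3,4,6,8,10,12,14}
'b' @ 7: {1,2,5,7,8,9,11,13}  ✓accept
after full input: {1,2,5,7,8,9,11,13}  (accept=1 in)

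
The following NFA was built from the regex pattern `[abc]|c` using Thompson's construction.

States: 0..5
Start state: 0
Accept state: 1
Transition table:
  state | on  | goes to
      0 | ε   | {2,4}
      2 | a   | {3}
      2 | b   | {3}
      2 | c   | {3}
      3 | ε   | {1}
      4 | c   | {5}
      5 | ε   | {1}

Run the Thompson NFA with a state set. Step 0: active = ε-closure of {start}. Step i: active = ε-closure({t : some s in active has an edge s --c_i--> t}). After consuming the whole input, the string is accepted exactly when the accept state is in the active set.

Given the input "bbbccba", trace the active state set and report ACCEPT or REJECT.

start: ε-closure({0}) = {0,2,4}
'b' @ 1: {1,3}  [accepting]
'b' @ 2: {}  — state set empty
rest 'bccba' ignored (set empty)
end set {} — state 1 not in

Answer: REJECT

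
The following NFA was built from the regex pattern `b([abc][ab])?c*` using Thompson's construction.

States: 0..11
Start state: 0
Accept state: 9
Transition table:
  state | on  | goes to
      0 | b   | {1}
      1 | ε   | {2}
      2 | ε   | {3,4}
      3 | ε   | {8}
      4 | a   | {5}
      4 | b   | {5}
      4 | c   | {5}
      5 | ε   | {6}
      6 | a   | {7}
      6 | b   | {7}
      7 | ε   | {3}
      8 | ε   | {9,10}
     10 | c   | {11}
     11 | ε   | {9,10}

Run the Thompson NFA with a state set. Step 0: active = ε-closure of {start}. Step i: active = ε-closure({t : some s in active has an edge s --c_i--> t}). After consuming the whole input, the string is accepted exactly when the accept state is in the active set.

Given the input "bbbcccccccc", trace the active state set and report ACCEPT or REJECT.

Answer: ACCEPT

Derivation:
start: ε-closure({0}) = {0}
'b' @ 1: {1,2,3,4,8,9,10}  [accepting]
'b' @ 2: {5,6}
'b' @ 3: {3,7,8,9,10}  [accepting]
'c' @ 4: {9,10,11}  [accepting]
'c' @ 5: {9,10,11}  [accepting]
'c' @ 6: {9,10,11}  [accepting]
'c' @ 7: {9,10,11}  [accepting]
'c' @ 8: {9,10,11}  [accepting]
'c' @ 9: {9,10,11}  [accepting]
'c' @ 10: {9,10,11}  [accepting]
'c' @ 11: {9,10,11}  [accepting]
final: {9,10,11}; accept 9 in set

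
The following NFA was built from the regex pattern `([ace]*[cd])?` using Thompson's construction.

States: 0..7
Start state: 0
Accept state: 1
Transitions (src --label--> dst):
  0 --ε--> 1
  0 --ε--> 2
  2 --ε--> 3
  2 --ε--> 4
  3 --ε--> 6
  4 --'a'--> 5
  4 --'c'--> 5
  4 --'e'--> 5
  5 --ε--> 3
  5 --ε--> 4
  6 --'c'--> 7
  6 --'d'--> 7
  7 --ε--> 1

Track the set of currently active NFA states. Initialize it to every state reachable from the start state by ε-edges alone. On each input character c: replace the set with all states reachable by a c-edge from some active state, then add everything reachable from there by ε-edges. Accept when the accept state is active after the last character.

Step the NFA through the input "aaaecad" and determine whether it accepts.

start: ε-closure({0}) = {0,1,2,3,4,6}
'a' @ 1: {3,4,5,6}
'a' @ 2: {3,4,5,6}
'a' @ 3: {3,4,5,6}
'e' @ 4: {3,4,5,6}
'c' @ 5: {1,3,4,5,6,7}  [accepting]
'a' @ 6: {3,4,5,6}
'd' @ 7: {1,7}  [accepting]
final: {1,7}; accept 1 in set

Answer: ACCEPT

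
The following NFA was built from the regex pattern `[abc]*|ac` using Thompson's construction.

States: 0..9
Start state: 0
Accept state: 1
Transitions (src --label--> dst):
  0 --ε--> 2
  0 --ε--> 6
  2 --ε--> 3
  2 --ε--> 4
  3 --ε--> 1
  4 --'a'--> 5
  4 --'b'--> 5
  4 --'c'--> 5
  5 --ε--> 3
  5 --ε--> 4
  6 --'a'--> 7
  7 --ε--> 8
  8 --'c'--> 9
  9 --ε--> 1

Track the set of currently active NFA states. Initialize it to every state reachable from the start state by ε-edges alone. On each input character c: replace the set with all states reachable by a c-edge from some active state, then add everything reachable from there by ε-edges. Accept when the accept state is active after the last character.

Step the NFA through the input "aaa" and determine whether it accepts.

S₀ = ε-closure({0}) = {0,1,2,3,4,6}
'a' @ 1: {1,3,4,5,7,8}  [accepting]
'a' @ 2: {1,3,4,5}  [accepting]
'a' @ 3: {1,3,4,5}  [accepting]
after full input: {1,3,4,5}  (accept=1 in)

Answer: ACCEPT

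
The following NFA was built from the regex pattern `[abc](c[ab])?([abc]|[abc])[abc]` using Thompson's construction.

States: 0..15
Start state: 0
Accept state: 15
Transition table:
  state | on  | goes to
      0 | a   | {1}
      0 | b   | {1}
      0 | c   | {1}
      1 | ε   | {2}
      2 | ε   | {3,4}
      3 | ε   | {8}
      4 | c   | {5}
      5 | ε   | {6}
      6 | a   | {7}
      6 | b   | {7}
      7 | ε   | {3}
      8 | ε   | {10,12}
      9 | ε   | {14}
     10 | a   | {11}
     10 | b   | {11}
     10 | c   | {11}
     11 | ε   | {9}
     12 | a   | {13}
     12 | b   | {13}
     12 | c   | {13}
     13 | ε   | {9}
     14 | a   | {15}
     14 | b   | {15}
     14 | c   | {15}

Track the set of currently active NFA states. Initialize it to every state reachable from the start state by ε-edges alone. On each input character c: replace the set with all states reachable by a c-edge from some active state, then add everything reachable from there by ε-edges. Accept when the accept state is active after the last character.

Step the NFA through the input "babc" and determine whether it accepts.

Answer: REJECT

Derivation:
S₀ = ε-closure({0}) = {0}
'b' @ 1: {1,2,3,4,8,10,12}
'a' @ 2: {9,11,13,14}
'b' @ 3: {15}  (accept∈set)
'c' @ 4: {}  — state set empty
final: {}; accept 15 not in set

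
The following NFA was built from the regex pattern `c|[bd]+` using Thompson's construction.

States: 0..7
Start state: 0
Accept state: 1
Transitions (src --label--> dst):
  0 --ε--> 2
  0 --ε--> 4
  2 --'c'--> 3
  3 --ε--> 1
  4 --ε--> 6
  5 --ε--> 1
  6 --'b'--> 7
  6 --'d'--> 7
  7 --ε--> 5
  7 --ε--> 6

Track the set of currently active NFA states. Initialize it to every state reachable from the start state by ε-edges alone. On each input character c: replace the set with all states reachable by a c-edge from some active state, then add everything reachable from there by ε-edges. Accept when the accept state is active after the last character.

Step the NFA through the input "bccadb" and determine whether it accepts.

S₀ = ε-closure({0}) = {0,2,4,6}
'b' @ 1: {1,5,6,7}  (accept∈set)
'c' @ 2: {}  — dead — no transitions
rest 'cadb' ignored (set empty)
final: {}; accept 1 not in set

Answer: REJECT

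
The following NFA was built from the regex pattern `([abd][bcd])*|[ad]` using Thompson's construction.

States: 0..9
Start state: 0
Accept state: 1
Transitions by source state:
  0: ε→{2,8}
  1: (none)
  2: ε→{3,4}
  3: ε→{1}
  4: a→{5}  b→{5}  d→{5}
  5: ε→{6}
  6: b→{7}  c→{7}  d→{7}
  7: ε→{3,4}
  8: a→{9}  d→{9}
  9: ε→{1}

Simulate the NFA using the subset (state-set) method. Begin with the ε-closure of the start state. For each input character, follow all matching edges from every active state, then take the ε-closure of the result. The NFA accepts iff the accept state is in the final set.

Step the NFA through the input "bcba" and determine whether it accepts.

Answer: REJECT

Steps:
start: ε-closure({0}) = {0,1,2,3,4,8}
'b' @ 1: {5,6}
'c' @ 2: {1,3,4,7}  (accept∈set)
'b' @ 3: {5,6}
'a' @ 4: {}  — no active states
final: {}; accept 1 not in set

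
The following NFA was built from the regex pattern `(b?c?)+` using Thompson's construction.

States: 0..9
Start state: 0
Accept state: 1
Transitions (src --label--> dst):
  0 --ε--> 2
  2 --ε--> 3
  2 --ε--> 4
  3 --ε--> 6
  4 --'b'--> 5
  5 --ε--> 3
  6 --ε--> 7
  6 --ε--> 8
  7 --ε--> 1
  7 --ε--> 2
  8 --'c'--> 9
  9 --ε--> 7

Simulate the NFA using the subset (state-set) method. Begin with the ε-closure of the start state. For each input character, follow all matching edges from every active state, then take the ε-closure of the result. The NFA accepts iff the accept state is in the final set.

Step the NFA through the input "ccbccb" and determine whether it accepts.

start: ε-closure({0}) = {0,1,2,3,4,6,7,8}
'c' @ 1: {1,2,3,4,6,7,8,9}  [accepting]
'c' @ 2: {1,2,3,4,6,7,8,9}  [accepting]
'b' @ 3: {1,2,3,4,5,6,7,8}  [accepting]
'c' @ 4: {1,2,3,4,6,7,8,9}  [accepting]
'c' @ 5: {1,2,3,4,6,7,8,9}  [accepting]
'b' @ 6: {1,2,3,4,5,6,7,8}  [accepting]
after full input: {1,2,3,4,5,6,7,8}  (accept=1 in)

Answer: ACCEPT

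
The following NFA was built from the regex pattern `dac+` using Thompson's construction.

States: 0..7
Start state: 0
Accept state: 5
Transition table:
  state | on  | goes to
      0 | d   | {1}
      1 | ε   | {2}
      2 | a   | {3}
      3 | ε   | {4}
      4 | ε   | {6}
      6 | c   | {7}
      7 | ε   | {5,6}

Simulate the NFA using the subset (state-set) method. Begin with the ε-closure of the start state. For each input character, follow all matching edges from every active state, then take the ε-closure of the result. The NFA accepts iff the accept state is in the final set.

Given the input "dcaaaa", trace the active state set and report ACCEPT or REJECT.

initial (ε-close {0}): {0}
'd' @ 1: {1,2}
'c' @ 2: {}  — no active states
rest 'aaaa' ignored (set empty)
final: {}; accept 5 not in set

Answer: REJECT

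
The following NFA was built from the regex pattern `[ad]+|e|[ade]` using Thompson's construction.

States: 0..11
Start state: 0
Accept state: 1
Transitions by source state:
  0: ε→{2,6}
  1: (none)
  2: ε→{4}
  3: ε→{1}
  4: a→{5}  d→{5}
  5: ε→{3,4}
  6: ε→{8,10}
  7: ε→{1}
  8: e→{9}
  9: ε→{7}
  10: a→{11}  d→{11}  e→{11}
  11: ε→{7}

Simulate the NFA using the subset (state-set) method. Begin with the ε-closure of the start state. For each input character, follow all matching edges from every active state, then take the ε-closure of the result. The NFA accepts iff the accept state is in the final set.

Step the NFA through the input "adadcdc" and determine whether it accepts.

start: ε-closure({0}) = {0,2,4,6,8,10}
'a' @ 1: {1,3,4,5,7,11}  ✓accept
'd' @ 2: {1,3,4,5}  ✓accept
'a' @ 3: {1,3,4,5}  ✓accept
'd' @ 4: {1,3,4,5}  ✓accept
'c' @ 5: {}  — state set empty
rest 'dc' ignored (set empty)
end set {} — state 1 not in

Answer: REJECT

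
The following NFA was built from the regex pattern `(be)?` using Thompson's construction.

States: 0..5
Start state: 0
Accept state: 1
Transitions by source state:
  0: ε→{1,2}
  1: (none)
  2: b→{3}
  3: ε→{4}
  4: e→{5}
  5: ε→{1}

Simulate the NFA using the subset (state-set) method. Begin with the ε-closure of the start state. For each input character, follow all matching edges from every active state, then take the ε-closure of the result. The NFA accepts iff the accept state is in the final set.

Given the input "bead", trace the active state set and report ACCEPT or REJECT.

Answer: REJECT

Trace:
start: ε-closure({0}) = {0,1,2}
'b' @ 1: {3,4}
'e' @ 2: {1,5}  [accepting]
'a' @ 3: {}  — no active states
rest 'd' ignored (set empty)
after full input: {}  (accept=1 not in)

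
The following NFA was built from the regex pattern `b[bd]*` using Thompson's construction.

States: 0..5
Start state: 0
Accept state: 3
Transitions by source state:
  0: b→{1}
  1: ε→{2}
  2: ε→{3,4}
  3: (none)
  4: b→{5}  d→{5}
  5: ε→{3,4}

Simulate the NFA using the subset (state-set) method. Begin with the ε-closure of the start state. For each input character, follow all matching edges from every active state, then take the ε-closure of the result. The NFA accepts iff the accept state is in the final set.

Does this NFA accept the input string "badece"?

Answer: REJECT

Trace:
start: ε-closure({0}) = {0}
'b' @ 1: {1,2,3,4}  (accept∈set)
'a' @ 2: {}  — state set empty
rest 'dece' ignored (set empty)
final: {}; accept 3 not in set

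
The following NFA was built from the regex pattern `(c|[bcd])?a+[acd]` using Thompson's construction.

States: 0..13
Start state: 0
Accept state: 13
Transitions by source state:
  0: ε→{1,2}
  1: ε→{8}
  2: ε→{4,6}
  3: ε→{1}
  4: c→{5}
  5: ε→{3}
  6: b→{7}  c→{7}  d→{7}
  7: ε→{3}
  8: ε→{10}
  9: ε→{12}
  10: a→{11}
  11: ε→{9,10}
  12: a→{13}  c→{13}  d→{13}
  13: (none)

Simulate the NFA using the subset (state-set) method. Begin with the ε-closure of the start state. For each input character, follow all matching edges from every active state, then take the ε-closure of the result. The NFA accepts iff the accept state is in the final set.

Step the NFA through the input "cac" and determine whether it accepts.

Answer: ACCEPT

Trace:
S₀ = ε-closure({0}) = {0,1,2,4,6,8,10}
'c' @ 1: {1,3,5,7,8,10}
'a' @ 2: {9,10,11,12}
'c' @ 3: {13}  ✓accept
after full input: {13}  (accept=13 in)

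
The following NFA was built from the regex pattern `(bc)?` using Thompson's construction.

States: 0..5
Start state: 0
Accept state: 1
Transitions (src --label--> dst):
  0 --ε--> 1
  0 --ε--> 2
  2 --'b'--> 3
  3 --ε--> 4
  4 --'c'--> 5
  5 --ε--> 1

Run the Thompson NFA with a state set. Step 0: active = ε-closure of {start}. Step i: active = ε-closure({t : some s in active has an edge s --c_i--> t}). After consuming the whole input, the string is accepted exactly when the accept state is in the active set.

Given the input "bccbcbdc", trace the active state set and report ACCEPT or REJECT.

start: ε-closure({0}) = {0,1,2}
'b' @ 1: {3,4}
'c' @ 2: {1,5}  (accept∈set)
'c' @ 3: {}  — no active states
rest 'bcbdc' ignored (set empty)
final: {}; accept 1 not in set

Answer: REJECT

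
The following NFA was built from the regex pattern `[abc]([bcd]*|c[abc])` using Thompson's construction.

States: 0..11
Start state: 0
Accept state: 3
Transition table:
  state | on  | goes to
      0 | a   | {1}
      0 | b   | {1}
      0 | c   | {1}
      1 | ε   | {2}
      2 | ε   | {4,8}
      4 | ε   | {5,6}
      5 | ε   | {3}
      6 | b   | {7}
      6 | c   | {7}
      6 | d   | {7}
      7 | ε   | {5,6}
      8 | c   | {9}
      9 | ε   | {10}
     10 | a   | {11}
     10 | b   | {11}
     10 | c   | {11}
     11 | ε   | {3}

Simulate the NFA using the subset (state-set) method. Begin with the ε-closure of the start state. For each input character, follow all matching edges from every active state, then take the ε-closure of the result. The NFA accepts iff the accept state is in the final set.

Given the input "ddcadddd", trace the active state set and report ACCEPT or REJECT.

S₀ = ε-closure({0}) = {0}
'd' @ 1: {}  — dead — no transitions
rest 'dcadddd' ignored (set empty)
after full input: {}  (accept=3 not in)

Answer: REJECT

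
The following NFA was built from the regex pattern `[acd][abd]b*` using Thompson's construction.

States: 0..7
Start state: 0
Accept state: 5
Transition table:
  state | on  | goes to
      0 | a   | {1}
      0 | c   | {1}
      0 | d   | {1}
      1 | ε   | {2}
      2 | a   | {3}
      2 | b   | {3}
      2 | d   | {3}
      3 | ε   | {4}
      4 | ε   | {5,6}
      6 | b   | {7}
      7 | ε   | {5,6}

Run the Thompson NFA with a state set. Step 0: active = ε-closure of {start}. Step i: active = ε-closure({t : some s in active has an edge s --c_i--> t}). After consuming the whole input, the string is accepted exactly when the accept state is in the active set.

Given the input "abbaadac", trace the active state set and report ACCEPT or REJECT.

Answer: REJECT

Trace:
initial (ε-close {0}): {0}
'a' @ 1: {1,2}
'b' @ 2: {3,4,5,6}  (accept∈set)
'b' @ 3: {5,6,7}  (accept∈set)
'a' @ 4: {}  — no active states
rest 'adac' ignored (set empty)
after full input: {}  (accept=5 not in)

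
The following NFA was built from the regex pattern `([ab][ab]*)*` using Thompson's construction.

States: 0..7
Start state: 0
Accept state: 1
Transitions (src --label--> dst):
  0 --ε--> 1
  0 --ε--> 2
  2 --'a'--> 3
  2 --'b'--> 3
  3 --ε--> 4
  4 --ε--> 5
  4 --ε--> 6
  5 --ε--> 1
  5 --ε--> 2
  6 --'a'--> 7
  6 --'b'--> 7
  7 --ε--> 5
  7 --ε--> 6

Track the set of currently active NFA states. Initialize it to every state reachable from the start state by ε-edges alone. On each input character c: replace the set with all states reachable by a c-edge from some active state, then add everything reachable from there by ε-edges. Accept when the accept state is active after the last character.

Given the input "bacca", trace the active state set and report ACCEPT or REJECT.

S₀ = ε-closure({0}) = {0,1,2}
'b' @ 1: {1,2,3,4,5,6}  ✓accept
'a' @ 2: {1,2,3,4,5,6,7}  ✓accept
'c' @ 3: {}  — state set empty
rest 'ca' ignored (set empty)
end set {} — state 1 not in

Answer: REJECT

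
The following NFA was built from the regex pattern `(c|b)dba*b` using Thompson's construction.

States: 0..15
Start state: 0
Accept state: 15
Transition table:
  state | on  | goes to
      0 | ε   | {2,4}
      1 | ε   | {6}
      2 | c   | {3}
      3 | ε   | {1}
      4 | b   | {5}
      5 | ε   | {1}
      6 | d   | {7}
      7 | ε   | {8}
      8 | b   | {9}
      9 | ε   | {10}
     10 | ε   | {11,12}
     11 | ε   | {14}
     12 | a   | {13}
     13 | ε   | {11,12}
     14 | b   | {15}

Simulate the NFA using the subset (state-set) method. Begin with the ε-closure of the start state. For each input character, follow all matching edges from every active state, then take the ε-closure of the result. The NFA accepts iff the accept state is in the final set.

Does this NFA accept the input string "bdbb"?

S₀ = ε-closure({0}) = {0,2,4}
'b' @ 1: {1,5,6}
'd' @ 2: {7,8}
'b' @ 3: {9,10,11,12,14}
'b' @ 4: {15}  (accept∈set)
after full input: {15}  (accept=15 in)

Answer: ACCEPT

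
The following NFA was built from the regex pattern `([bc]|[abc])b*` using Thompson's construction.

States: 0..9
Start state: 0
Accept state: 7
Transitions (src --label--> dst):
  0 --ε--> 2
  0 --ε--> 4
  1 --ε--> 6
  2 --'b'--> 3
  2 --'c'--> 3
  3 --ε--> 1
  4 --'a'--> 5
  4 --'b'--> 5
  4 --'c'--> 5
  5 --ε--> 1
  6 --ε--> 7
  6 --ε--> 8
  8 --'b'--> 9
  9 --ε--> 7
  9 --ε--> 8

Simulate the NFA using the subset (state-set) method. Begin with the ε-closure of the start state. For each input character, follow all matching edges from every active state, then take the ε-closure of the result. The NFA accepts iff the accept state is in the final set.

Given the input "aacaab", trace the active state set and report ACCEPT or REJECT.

Answer: REJECT

Derivation:
S₀ = ε-closure({0}) = {0,2,4}
'a' @ 1: {1,5,6,7,8}  ✓accept
'a' @ 2: {}  — no active states
rest 'caab' ignored (set empty)
after full input: {}  (accept=7 not in)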